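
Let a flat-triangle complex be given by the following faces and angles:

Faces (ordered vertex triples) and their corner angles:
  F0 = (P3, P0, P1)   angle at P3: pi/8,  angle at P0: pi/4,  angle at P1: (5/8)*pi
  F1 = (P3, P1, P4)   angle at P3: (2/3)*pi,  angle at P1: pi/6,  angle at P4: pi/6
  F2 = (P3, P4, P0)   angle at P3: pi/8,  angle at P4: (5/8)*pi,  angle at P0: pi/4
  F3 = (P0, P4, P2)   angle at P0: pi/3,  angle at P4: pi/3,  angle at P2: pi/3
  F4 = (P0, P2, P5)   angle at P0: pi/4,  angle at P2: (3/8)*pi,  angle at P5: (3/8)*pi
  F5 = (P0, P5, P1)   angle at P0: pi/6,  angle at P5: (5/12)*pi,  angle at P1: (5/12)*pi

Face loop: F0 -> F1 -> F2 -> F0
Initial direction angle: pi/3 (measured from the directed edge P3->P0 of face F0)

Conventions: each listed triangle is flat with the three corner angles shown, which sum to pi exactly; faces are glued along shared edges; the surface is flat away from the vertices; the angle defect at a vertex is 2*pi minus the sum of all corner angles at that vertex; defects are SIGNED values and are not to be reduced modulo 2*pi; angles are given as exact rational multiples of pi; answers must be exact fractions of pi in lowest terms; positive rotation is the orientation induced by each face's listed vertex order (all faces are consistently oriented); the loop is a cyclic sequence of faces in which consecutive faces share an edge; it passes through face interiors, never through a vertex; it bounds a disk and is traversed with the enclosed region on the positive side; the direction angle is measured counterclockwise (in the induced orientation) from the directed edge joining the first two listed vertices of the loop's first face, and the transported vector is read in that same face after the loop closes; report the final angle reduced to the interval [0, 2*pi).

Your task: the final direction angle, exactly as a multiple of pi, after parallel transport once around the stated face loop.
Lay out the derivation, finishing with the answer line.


enclosed vertex P3: corner angles sum to (11/12)*pi, defect = 2*pi - (11/12)*pi = (13/12)*pi
holonomy = initial angle + sum of enclosed defects (mod 2*pi), positive in the induced orientation
final angle = pi/3 + (13/12)*pi = (17/12)*pi (mod 2*pi)

Answer: final direction angle = (17/12)*pi


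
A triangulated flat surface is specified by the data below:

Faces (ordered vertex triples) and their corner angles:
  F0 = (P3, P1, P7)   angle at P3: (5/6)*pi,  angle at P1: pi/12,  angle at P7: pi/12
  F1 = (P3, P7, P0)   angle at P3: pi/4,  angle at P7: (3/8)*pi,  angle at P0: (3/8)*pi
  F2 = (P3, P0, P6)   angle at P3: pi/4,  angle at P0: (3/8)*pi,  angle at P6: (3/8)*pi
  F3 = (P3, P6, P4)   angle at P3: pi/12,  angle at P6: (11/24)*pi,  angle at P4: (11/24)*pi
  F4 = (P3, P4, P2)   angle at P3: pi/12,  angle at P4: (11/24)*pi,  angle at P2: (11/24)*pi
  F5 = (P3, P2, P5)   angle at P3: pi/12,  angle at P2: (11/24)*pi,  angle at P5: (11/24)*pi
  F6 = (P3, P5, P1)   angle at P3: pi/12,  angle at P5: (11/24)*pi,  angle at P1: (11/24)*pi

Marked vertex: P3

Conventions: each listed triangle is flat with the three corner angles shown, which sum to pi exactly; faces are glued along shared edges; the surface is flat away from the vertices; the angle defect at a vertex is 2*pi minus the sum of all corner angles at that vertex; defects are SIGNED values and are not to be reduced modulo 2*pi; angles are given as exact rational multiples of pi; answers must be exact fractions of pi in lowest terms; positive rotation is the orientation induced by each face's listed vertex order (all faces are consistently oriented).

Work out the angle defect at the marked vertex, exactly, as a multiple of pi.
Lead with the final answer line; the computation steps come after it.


Answer: defect(P3) = pi/3

Sum of corner angles at P3: (5/3)*pi
defect = 2*pi - (5/3)*pi


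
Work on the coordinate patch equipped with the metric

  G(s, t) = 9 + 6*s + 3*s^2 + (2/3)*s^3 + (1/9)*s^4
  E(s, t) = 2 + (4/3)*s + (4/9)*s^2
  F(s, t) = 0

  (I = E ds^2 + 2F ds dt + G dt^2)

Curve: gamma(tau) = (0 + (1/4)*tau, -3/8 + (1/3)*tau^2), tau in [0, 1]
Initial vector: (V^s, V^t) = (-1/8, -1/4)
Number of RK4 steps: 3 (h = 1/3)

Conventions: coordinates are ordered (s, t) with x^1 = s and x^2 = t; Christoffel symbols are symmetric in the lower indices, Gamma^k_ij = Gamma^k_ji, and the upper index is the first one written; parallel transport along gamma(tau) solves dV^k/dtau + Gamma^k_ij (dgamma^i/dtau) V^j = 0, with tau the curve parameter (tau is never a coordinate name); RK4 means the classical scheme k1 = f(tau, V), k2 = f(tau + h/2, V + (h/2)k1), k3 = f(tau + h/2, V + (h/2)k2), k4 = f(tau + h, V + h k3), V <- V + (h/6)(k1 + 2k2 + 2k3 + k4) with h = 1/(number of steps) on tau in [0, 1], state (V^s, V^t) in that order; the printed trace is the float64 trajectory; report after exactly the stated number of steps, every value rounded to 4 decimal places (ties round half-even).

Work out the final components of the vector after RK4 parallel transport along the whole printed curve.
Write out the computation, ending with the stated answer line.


gamma'(tau) = (1/4, (2/3)*tau); f(tau, V)^k = -Gamma^k_ij(gamma(tau)) gamma'^i(tau) V^j; h = 1/3; intermediate values shown to 6 dp
curve data and Christoffel symbols at the stage parameters:
  tau = 0.000000: gamma = (0.000000, -0.375000), gamma' = (0.250000, 0.000000); Gamma_sss = 0.333333, Gamma_sst = 0.000000, Gamma_stt = -1.500000, Gamma_tss = 0.000000, Gamma_tst = 0.333333, Gamma_ttt = 0.000000
  tau = 0.166667: gamma = (0.041667, -0.365741), gamma' = (0.250000, 0.111111); Gamma_sss = 0.333208, Gamma_sst = 0.000000, Gamma_stt = -1.520552, Gamma_tss = 0.000000, Gamma_tst = 0.337835, Gamma_ttt = 0.000000
  tau = 0.333333: gamma = (0.083333, -0.337963), gamma' = (0.250000, 0.222222); Gamma_sss = 0.332847, Gamma_sst = 0.000000, Gamma_stt = -1.540572, Gamma_tss = 0.000000, Gamma_tst = 0.342086, Gamma_ttt = 0.000000
  tau = 0.500000: gamma = (0.125000, -0.291667), gamma' = (0.250000, 0.333333); Gamma_sss = 0.332268, Gamma_sst = 0.000000, Gamma_stt = -1.560104, Gamma_tss = 0.000000, Gamma_tst = 0.346090, Gamma_ttt = 0.000000
  tau = 0.666667: gamma = (0.166667, -0.226852), gamma' = (0.250000, 0.444444); Gamma_sss = 0.331492, Gamma_sst = 0.000000, Gamma_stt = -1.579190, Gamma_tss = 0.000000, Gamma_tst = 0.349854, Gamma_ttt = 0.000000
  tau = 0.833333: gamma = (0.208333, -0.143519), gamma' = (0.250000, 0.555556); Gamma_sss = 0.330534, Gamma_sst = 0.000000, Gamma_stt = -1.597868, Gamma_tss = 0.000000, Gamma_tst = 0.353385, Gamma_ttt = 0.000000
  tau = 1.000000: gamma = (0.250000, -0.041667), gamma' = (0.250000, 0.666667); Gamma_sss = 0.329412, Gamma_sst = 0.000000, Gamma_stt = -1.616176, Gamma_tss = 0.000000, Gamma_tst = 0.356688, Gamma_ttt = 0.000000
step 0: V^s = -0.1250, V^t = -0.2500
step 1: k1 = (0.010417, 0.020833), k2 = (-0.031383, 0.025448), k3 = (-0.030673, 0.025645), k4 = (-0.071409, 0.030929); V <- V + (h/6)(k1 + 2k2 + 2k3 + k4): V^s = -0.1353, V^t = -0.2414
step 2: k1 = (-0.071402, 0.030933), k2 = (-0.110654, 0.037424), k3 = (-0.109548, 0.038085), k4 = (-0.146315, 0.046721); V <- V + (h/6)(k1 + 2k2 + 2k3 + k4): V^s = -0.1718, V^t = -0.2287
step 3: k1 = (-0.146305, 0.046727), k2 = (-0.179928, 0.058045), k3 = (-0.177790, 0.058979), k4 = (-0.206245, 0.073600); V <- V + (h/6)(k1 + 2k2 + 2k3 + k4): V^s = -0.2312, V^t = -0.2091

Answer: V^s = -0.2312, V^t = -0.2091


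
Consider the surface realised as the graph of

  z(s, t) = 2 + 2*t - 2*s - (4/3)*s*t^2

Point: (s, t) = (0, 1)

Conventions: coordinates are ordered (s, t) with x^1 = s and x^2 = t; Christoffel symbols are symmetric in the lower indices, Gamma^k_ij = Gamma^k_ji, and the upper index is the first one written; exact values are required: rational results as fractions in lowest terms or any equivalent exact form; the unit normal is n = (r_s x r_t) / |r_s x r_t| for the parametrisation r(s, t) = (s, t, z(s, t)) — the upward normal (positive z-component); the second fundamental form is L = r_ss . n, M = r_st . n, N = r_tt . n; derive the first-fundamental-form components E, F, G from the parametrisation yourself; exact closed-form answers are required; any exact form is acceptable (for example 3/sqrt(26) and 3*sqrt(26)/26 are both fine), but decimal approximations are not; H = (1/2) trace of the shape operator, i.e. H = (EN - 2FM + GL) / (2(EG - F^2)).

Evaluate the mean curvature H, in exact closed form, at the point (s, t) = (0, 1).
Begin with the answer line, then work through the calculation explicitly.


Answer: H = -96*sqrt(145)/4205

z_s = -10/3, z_t = 2, z_ss = 0, z_st = -8/3, z_tt = 0
E = 109/9, F = -20/3, G = 5; answer radicand W^2 = 145/9
unnormalised second-form numerators: l = 0, m = -8/3, n = 0; L = l/sqrt(145/9), and similarly M = m/sqrt(W^2), N = n/sqrt(W^2)
H = (E*n - 2*F*m + G*l) / (2*(EG - F^2)*sqrt(W^2)); E*n - 2*F*m + G*l = -320/9, EG - F^2 = 145/9, so H = (-32/29)/sqrt(145/9)


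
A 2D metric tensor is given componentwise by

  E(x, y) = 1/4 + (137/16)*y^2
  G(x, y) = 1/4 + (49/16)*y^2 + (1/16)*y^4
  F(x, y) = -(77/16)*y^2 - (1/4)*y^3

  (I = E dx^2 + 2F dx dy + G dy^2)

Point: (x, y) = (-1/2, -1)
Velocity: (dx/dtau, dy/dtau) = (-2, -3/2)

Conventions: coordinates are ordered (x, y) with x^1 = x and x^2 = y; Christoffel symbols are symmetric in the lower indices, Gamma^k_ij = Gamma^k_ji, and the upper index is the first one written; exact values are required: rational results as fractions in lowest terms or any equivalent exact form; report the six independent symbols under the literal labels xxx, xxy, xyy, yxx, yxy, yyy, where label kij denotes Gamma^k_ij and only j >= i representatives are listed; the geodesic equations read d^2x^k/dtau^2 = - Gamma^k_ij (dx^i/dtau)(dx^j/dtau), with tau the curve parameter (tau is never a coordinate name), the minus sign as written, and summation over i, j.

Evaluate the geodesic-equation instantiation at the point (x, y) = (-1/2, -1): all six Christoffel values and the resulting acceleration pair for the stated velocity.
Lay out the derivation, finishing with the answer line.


E = 141/16, F = -73/16, G = 27/8 at the point
E_x = 0, E_y = -137/8, F_x = 0, F_y = 71/8, G_x = 0, G_y = -51/8
EG - F^2 = 2285/256;  g^inv = (256/2285) * [[27/8, 73/16], [73/16, 141/16]]
first-kind symbols [ij,l] = (1/2)(d_i g_jl + d_j g_il - d_l g_ij): [xx,x] = E_x/2 = 0, [xx,y] = F_x - E_y/2 = 137/16, [xy,x] = E_y/2 = -137/16, [xy,y] = G_x/2 = 0, [yy,x] = F_y - G_x/2 = 71/8, [yy,y] = G_y/2 = -51/16
Gamma^x_ij = (G*[ij,x] - F*[ij,y])/(EG - F^2), Gamma^y_ij = (E*[ij,y] - F*[ij,x])/(EG - F^2)
Gamma_xxx = 10001/2285, Gamma_xxy = -7398/2285, Gamma_xyy = 789/457, Gamma_yxx = 19317/2285, Gamma_yxy = -10001/2285, Gamma_yyy = 635/457
d^2x/dtau^2 = -(Gamma_xxx*(-2)^2 + 2*Gamma_xxy*(-2)*(-3/2) + Gamma_xyy*(-3/2)^2) = -17969/9140
d^2y/dtau^2 = -(Gamma_yxx*(-2)^2 + 2*Gamma_yxy*(-2)*(-3/2) + Gamma_yyy*(-3/2)^2) = -97623/9140

Answer: Gamma_xxx = 10001/2285, Gamma_xxy = -7398/2285, Gamma_xyy = 789/457, Gamma_yxx = 19317/2285, Gamma_yxy = -10001/2285, Gamma_yyy = 635/457; accelerations (d^2x/dtau^2, d^2y/dtau^2) = (-17969/9140, -97623/9140)


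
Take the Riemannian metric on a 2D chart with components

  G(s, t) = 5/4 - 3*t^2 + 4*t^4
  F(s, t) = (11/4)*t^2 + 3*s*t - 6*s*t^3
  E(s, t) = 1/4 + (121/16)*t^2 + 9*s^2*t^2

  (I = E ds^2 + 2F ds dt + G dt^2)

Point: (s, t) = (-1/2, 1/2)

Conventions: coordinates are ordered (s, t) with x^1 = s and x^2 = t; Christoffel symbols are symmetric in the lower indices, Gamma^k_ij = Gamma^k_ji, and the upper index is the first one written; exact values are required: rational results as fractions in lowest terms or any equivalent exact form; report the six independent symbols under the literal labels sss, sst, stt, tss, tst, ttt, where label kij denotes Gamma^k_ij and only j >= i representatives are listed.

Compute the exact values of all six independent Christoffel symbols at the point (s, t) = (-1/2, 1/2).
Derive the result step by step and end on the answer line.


E = 173/64, F = 5/16, G = 3/4 at the point
E_s = -9/4, E_t = 157/16, F_s = 3/4, F_t = 7/2, G_s = 0, G_t = -1
EG - F^2 = 247/128;  g^inv = (128/247) * [[3/4, -5/16], [-5/16, 173/64]]
first-kind symbols [ij,l] = (1/2)(d_i g_jl + d_j g_il - d_l g_ij): [ss,s] = E_s/2 = -9/8, [ss,t] = F_s - E_t/2 = -133/32, [st,s] = E_t/2 = 157/32, [st,t] = G_s/2 = 0, [tt,s] = F_t - G_s/2 = 7/2, [tt,t] = G_t/2 = -1/2
Gamma^s_ij = (G*[ij,s] - F*[ij,t])/(EG - F^2), Gamma^t_ij = (E*[ij,t] - F*[ij,s])/(EG - F^2)

Answer: Gamma_sss = 233/988, Gamma_sst = 471/247, Gamma_stt = 356/247, Gamma_tss = -22289/3952, Gamma_tst = -785/988, Gamma_ttt = -313/247


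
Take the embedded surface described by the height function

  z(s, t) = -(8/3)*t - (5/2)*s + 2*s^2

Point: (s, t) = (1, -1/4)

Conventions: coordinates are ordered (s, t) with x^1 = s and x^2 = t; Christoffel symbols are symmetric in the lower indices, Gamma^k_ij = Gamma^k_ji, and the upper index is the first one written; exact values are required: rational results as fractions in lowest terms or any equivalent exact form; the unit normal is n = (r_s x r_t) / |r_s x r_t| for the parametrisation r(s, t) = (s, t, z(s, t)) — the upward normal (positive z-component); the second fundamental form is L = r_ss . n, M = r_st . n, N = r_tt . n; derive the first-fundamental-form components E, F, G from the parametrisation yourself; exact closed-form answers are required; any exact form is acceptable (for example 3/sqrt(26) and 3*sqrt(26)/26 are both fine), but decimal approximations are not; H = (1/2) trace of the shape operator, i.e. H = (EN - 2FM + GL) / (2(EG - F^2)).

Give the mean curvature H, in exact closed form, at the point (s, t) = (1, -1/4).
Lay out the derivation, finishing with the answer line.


z_s = 3/2, z_t = -8/3, z_ss = 4, z_st = 0, z_tt = 0
E = 13/4, F = -4, G = 73/9; answer radicand W^2 = 373/36
unnormalised second-form numerators: l = 4, m = 0, n = 0; L = l/sqrt(373/36), and similarly M = m/sqrt(W^2), N = n/sqrt(W^2)
H = (E*n - 2*F*m + G*l) / (2*(EG - F^2)*sqrt(W^2)); E*n - 2*F*m + G*l = 292/9, EG - F^2 = 373/36, so H = (584/373)/sqrt(373/36)

Answer: H = 3504*sqrt(373)/139129


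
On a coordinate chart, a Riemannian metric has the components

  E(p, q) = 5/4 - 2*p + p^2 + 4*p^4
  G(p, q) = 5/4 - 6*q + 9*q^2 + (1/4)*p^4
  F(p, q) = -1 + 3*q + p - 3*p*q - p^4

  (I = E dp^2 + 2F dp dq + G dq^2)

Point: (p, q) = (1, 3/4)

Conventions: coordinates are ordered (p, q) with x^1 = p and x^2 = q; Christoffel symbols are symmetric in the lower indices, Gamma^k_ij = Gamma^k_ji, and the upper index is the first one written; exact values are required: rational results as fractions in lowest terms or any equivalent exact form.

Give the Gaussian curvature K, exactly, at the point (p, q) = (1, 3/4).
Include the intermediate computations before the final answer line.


E = 17/4, F = -1, G = 33/16, EG - F^2 = 497/64 at the point
E_p = 16, E_q = 0, F_p = -21/4, F_q = 0, G_p = 1, G_q = 15/2
E_qq = 0, F_pq = -3, G_pp = 3
The intrinsic route: Brioschi's K = (det M1 - det M2)/(EG - F^2)^2.
M1 = [[-E_qq/2 + F_pq - G_pp/2, E_p/2, F_p - E_q/2], [F_q - G_p/2, E, F], [G_q/2, F, G]] = [[-9/2, 8, -21/4], [-1/2, 17/4, -1], [15/4, -1, 33/16]]; det M1 = 3117/128
M2 = [[0, E_q/2, G_p/2], [E_q/2, E, F], [G_p/2, F, G]] = [[0, 0, 1/2], [0, 17/4, -1], [1/2, -1, 33/16]]; det M2 = -17/16
det M1 - det M2 = 3253/128; K = 3253/128 / (497/64)^2 = 104096/247009

Answer: K = 104096/247009


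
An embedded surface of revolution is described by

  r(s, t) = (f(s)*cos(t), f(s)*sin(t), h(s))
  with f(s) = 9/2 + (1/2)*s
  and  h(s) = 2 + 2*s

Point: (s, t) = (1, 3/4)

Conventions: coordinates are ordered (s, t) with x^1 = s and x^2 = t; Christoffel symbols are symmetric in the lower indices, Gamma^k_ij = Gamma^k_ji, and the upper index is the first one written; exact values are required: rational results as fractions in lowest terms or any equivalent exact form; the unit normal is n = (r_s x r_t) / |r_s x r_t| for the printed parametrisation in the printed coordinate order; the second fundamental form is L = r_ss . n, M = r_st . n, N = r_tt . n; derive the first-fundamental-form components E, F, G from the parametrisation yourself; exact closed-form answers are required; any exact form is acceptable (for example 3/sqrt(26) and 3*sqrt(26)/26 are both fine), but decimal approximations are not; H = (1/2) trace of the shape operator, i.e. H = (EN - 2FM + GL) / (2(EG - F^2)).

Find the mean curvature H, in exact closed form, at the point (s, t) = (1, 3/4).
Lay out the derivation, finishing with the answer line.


f = 5, f' = 1/2, f'' = 0, h' = 2, h'' = 0
E = 17/4, F = 0, G = 25; answer radicand W^2 = 17/4
unnormalised second-form numerators: l = 0, m = 0, n = 10; L = l/sqrt(17/4), and similarly M = m/sqrt(W^2), N = n/sqrt(W^2)
H = (E*n - 2*F*m + G*l) / (2*(EG - F^2)*sqrt(W^2)); E*n - 2*F*m + G*l = 85/2, EG - F^2 = 425/4, so H = (1/5)/sqrt(17/4)

Answer: H = 2*sqrt(17)/85


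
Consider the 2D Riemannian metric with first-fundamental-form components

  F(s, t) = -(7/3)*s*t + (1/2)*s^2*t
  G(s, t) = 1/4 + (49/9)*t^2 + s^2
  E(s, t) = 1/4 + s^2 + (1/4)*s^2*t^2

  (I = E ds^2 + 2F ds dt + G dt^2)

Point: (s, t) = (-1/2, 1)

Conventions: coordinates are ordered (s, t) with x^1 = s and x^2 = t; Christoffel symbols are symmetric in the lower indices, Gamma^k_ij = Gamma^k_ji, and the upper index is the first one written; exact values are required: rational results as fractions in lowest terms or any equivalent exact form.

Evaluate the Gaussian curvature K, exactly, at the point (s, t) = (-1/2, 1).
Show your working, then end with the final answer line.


E = 9/16, F = 31/24, G = 107/18, EG - F^2 = 965/576 at the point
E_s = -5/4, E_t = 1/8, F_s = -17/6, F_t = 31/24, G_s = -1, G_t = 98/9
E_tt = 1/8, F_st = -17/6, G_ss = 2
Brioschi: K = (det M1 - det M2) / (EG - F^2)^2 with the standard first/second-derivative matrices M1, M2.
M1 = [[-E_tt/2 + F_st - G_ss/2, E_s/2, F_s - E_t/2], [F_t - G_s/2, E, F], [G_t/2, F, G]] = [[-187/48, -5/8, -139/48], [43/24, 9/16, 31/24], [49/9, 31/24, 107/18]]; det M1 = -9671/4608
M2 = [[0, E_t/2, G_s/2], [E_t/2, E, F], [G_s/2, F, G]] = [[0, 1/16, -1/2], [1/16, 9/16, 31/24], [-1/2, 31/24, 107/18]]; det M2 = -1127/4608
det M1 - det M2 = -89/48; K = -89/48 / (965/576)^2 = -615168/931225

Answer: K = -615168/931225


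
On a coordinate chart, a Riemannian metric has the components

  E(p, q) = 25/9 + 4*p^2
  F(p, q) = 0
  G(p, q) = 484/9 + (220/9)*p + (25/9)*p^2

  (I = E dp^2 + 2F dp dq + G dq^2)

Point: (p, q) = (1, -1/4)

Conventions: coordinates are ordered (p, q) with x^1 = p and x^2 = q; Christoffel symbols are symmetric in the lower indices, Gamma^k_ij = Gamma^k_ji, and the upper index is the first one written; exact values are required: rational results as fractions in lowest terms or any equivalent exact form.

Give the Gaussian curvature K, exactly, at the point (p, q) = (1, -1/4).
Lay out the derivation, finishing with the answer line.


E = 61/9, F = 0, G = 81, EG - F^2 = 549 at the point
E_p = 8, E_q = 0, F_p = 0, F_q = 0, G_p = 30, G_q = 0
E_qq = 0, F_pq = 0, G_pp = 50/9
Compute both Brioschi determinants and normalise by (EG - F^2)^2.
M1 = [[-E_qq/2 + F_pq - G_pp/2, E_p/2, F_p - E_q/2], [F_q - G_p/2, E, F], [G_q/2, F, G]] = [[-25/9, 4, 0], [-15, 61/9, 0], [0, 0, 81]]; det M1 = 3335
M2 = [[0, E_q/2, G_p/2], [E_q/2, E, F], [G_p/2, F, G]] = [[0, 0, 15], [0, 61/9, 0], [15, 0, 81]]; det M2 = -1525
det M1 - det M2 = 4860; K = 4860 / (549)^2 = 60/3721

Answer: K = 60/3721


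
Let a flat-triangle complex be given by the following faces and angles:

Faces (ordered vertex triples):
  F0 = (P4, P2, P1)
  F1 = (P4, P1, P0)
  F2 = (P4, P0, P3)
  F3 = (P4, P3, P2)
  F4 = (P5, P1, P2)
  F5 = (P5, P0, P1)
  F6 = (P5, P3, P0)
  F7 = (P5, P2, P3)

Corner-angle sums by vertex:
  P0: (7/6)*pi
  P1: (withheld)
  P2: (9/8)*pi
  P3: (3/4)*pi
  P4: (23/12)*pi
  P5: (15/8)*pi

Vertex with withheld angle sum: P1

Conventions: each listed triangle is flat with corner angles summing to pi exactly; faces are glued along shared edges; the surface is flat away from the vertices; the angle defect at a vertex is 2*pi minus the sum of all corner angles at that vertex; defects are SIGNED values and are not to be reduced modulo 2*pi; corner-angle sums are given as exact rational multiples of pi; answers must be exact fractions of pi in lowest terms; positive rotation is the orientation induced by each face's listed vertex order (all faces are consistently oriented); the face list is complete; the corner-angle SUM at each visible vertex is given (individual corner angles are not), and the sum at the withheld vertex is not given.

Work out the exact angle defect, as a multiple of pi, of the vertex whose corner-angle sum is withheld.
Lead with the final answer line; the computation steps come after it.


Answer: defect(P1) = (5/6)*pi

V = 6, E = 12, F = 8; chi = V - E + F = 2
Gauss-Bonnet: total defect = 2*pi*chi = 4*pi; visible defects sum to (19/6)*pi


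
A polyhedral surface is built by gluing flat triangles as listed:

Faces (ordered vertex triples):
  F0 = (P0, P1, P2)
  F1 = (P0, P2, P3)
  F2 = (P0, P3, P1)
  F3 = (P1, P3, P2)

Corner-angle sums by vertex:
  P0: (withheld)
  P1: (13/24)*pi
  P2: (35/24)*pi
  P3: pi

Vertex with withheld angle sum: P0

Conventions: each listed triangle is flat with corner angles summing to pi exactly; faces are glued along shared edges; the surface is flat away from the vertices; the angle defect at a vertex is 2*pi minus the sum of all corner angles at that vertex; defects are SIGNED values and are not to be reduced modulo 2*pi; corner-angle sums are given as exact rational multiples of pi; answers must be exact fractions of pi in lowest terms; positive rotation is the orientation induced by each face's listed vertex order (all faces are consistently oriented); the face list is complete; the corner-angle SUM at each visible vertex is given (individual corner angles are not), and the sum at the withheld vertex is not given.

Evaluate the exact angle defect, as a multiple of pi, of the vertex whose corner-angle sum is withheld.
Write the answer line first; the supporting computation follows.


Answer: defect(P0) = pi

V = 4, E = 6, F = 4; chi = V - E + F = 2
Gauss-Bonnet: total defect = 2*pi*chi = 4*pi; visible defects sum to 3*pi


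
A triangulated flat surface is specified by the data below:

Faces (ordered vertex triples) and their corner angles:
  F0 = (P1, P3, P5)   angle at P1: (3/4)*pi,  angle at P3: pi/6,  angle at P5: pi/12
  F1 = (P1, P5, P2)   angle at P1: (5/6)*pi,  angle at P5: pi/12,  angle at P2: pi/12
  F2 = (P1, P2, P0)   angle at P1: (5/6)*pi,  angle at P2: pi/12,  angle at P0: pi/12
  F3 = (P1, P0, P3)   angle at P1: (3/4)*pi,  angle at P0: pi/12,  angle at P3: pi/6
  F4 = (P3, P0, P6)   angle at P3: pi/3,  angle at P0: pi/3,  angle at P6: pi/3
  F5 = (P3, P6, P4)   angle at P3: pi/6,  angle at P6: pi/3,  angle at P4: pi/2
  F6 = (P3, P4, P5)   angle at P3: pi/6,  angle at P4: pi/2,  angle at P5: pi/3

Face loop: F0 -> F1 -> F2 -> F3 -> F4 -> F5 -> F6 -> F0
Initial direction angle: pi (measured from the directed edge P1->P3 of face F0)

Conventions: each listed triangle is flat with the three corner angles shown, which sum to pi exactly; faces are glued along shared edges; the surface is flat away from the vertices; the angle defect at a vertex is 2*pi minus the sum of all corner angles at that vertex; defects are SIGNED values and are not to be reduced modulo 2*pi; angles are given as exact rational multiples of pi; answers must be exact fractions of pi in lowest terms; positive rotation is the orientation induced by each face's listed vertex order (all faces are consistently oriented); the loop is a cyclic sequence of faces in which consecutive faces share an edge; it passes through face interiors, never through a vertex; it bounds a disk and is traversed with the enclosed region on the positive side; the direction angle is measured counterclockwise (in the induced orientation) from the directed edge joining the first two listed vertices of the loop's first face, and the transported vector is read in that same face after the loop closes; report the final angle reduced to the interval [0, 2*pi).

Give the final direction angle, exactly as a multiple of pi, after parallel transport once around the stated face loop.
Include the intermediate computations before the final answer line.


enclosed vertex P1: corner angles sum to (19/6)*pi, defect = 2*pi - (19/6)*pi = (-7/6)*pi
enclosed vertex P3: corner angles sum to pi, defect = 2*pi - pi = pi
by Gauss-Bonnet the loop rotates the vector by the enclosed defect sum (positive orientation, mod 2*pi)
final angle = pi - pi/6 = (5/6)*pi (mod 2*pi)

Answer: final direction angle = (5/6)*pi


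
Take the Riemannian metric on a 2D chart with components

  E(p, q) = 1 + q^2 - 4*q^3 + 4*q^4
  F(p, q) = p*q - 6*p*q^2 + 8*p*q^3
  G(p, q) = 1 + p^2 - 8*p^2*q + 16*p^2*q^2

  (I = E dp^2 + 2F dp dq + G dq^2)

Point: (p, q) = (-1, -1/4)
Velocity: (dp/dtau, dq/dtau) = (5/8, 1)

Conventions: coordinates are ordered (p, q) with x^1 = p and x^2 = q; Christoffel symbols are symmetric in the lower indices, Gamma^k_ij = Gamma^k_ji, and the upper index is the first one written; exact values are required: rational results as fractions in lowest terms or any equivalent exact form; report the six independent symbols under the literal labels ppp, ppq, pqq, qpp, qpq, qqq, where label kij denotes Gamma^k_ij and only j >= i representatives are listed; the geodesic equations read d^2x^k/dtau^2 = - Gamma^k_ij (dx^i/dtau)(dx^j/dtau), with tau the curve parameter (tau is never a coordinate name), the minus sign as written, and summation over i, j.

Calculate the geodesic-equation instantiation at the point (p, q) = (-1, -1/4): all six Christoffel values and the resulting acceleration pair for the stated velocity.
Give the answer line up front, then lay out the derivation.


Answer: Gamma_ppp = 0, Gamma_ppq = -48/329, Gamma_pqq = -96/329, Gamma_qpp = 0, Gamma_qpq = -256/329, Gamma_qqq = -512/329; accelerations (d^2p/dtau^2, d^2q/dtau^2) = (156/329, 832/329)

E = 73/64, F = 3/4, G = 5 at the point
E_p = 0, E_q = -3/2, F_p = -3/4, F_q = -11/2, G_p = -8, G_q = -16
EG - F^2 = 329/64;  g^inv = (64/329) * [[5, -3/4], [-3/4, 73/64]]
first-kind symbols [ij,l] = (1/2)(d_i g_jl + d_j g_il - d_l g_ij): [pp,p] = E_p/2 = 0, [pp,q] = F_p - E_q/2 = 0, [pq,p] = E_q/2 = -3/4, [pq,q] = G_p/2 = -4, [qq,p] = F_q - G_p/2 = -3/2, [qq,q] = G_q/2 = -8
Gamma^p_ij = (G*[ij,p] - F*[ij,q])/(EG - F^2), Gamma^q_ij = (E*[ij,q] - F*[ij,p])/(EG - F^2)
Gamma_ppp = 0, Gamma_ppq = -48/329, Gamma_pqq = -96/329, Gamma_qpp = 0, Gamma_qpq = -256/329, Gamma_qqq = -512/329
d^2p/dtau^2 = -(Gamma_ppp*(5/8)^2 + 2*Gamma_ppq*(5/8)*(1) + Gamma_pqq*(1)^2) = 156/329
d^2q/dtau^2 = -(Gamma_qpp*(5/8)^2 + 2*Gamma_qpq*(5/8)*(1) + Gamma_qqq*(1)^2) = 832/329


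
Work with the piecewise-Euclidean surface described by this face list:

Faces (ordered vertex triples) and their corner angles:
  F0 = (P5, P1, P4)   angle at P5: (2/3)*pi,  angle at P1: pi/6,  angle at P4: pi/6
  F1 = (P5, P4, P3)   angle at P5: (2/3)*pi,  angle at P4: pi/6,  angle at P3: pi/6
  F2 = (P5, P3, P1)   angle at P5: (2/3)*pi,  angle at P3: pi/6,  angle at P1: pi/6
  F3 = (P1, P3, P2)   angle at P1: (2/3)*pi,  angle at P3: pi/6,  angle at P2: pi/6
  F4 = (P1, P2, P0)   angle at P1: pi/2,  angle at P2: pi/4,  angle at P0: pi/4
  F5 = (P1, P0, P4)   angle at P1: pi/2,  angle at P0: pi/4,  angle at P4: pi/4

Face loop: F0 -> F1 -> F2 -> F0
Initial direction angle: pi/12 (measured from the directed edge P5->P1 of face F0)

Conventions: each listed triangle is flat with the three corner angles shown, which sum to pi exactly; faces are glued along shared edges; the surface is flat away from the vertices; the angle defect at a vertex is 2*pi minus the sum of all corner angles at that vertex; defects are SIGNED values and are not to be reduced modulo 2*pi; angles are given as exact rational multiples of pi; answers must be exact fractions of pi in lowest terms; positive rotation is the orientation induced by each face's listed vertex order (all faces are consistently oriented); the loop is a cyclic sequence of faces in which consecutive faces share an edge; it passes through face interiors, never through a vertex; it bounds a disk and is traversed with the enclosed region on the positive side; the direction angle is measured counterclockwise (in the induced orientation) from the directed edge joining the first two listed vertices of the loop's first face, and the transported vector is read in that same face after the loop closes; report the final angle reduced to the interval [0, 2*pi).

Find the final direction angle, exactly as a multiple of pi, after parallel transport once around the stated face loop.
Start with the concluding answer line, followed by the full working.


Answer: final direction angle = pi/12

enclosed vertex P5: corner angles sum to 2*pi, defect = 2*pi - 2*pi = 0
transport around the loop rotates by the sum of enclosed defects; add to the initial angle mod 2*pi
final angle = pi/12 + 0 = pi/12 (mod 2*pi)


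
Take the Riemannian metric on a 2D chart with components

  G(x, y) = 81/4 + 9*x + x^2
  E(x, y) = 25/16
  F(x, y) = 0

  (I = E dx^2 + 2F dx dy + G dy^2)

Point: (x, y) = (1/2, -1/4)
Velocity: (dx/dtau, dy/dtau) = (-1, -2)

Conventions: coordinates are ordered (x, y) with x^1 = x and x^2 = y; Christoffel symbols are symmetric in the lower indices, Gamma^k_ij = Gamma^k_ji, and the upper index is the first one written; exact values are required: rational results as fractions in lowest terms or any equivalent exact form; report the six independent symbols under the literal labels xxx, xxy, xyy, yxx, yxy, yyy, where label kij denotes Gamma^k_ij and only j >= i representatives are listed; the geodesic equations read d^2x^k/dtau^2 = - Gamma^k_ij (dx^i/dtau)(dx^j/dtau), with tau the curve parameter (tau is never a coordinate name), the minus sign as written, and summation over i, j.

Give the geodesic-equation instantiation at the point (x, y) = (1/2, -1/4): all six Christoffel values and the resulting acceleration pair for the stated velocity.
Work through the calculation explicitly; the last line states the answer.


E = 25/16, F = 0, G = 25 at the point
E_x = 0, E_y = 0, F_x = 0, F_y = 0, G_x = 10, G_y = 0
EG - F^2 = 625/16;  g^inv = (16/625) * [[25, 0], [0, 25/16]]
first-kind symbols [ij,l] = (1/2)(d_i g_jl + d_j g_il - d_l g_ij): [xx,x] = E_x/2 = 0, [xx,y] = F_x - E_y/2 = 0, [xy,x] = E_y/2 = 0, [xy,y] = G_x/2 = 5, [yy,x] = F_y - G_x/2 = -5, [yy,y] = G_y/2 = 0
Gamma^x_ij = (G*[ij,x] - F*[ij,y])/(EG - F^2), Gamma^y_ij = (E*[ij,y] - F*[ij,x])/(EG - F^2)
Gamma_xxx = 0, Gamma_xxy = 0, Gamma_xyy = -16/5, Gamma_yxx = 0, Gamma_yxy = 1/5, Gamma_yyy = 0
d^2x/dtau^2 = -(Gamma_xxx*(-1)^2 + 2*Gamma_xxy*(-1)*(-2) + Gamma_xyy*(-2)^2) = 64/5
d^2y/dtau^2 = -(Gamma_yxx*(-1)^2 + 2*Gamma_yxy*(-1)*(-2) + Gamma_yyy*(-2)^2) = -4/5

Answer: Gamma_xxx = 0, Gamma_xxy = 0, Gamma_xyy = -16/5, Gamma_yxx = 0, Gamma_yxy = 1/5, Gamma_yyy = 0; accelerations (d^2x/dtau^2, d^2y/dtau^2) = (64/5, -4/5)


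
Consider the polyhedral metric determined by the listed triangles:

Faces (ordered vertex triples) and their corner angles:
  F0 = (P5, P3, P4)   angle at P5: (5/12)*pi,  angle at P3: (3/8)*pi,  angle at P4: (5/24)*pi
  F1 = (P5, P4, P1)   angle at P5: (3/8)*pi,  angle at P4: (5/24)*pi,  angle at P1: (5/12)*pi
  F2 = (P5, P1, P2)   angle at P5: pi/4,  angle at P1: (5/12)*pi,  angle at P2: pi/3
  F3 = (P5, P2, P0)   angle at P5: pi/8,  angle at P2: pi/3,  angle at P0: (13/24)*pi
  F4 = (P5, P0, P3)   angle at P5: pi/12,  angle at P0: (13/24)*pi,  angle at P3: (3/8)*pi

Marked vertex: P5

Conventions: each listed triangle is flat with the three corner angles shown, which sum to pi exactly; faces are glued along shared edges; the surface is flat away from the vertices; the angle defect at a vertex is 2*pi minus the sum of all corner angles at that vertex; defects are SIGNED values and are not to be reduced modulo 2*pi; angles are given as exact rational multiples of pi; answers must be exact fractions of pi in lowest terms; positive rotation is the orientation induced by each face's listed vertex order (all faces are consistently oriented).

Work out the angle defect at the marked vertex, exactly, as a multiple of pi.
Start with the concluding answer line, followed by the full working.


Answer: defect(P5) = (3/4)*pi

Sum of corner angles at P5: (5/4)*pi
defect = 2*pi - (5/4)*pi


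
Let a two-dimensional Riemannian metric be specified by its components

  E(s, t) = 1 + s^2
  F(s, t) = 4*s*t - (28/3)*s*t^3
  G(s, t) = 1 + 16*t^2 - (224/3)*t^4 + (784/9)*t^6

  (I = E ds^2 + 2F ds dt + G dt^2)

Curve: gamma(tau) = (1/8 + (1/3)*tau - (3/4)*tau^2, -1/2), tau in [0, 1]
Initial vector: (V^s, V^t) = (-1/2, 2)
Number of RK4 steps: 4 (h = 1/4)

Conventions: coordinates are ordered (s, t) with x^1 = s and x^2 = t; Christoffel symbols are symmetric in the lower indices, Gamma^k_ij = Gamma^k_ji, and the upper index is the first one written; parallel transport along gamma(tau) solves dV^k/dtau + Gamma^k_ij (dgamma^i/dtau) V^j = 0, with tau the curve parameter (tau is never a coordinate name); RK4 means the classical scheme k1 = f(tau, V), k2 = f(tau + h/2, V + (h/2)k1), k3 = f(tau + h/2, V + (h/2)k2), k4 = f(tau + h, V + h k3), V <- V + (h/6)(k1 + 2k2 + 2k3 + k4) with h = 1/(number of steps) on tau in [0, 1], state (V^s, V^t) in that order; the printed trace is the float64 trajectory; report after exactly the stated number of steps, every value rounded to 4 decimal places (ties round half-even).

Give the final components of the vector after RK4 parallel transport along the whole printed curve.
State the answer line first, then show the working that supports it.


Answer: V^s = -0.4902, V^t = 2.1010

gamma'(tau) = (1/3 - (3/2)*tau, 0); f(tau, V)^k = -Gamma^k_ij(gamma(tau)) gamma'^i(tau) V^j; h = 1/4; intermediate values shown to 6 dp
curve data and Christoffel symbols at the stage parameters:
  tau = 0.000000: gamma = (0.125000, -0.500000), gamma' = (0.333333, 0.000000); Gamma_sss = 0.073096, Gamma_sst = 0.000000, Gamma_stt = -0.219289, Gamma_tss = -0.487310, Gamma_tst = 0.000000, Gamma_ttt = 1.461929
  tau = 0.125000: gamma = (0.154948, -0.500000), gamma' = (0.145833, 0.000000); Gamma_sss = 0.090167, Gamma_sst = 0.000000, Gamma_stt = -0.270501, Gamma_tss = -0.484932, Gamma_tst = 0.000000, Gamma_ttt = 1.454797
  tau = 0.250000: gamma = (0.161458, -0.500000), gamma' = (-0.041667, 0.000000); Gamma_sss = 0.093843, Gamma_sst = 0.000000, Gamma_stt = -0.281529, Gamma_tss = -0.484352, Gamma_tst = 0.000000, Gamma_ttt = 1.453055
  tau = 0.375000: gamma = (0.144531, -0.500000), gamma' = (-0.229167, 0.000000); Gamma_sss = 0.084258, Gamma_sst = 0.000000, Gamma_stt = -0.252775, Gamma_tss = -0.485814, Gamma_tst = 0.000000, Gamma_ttt = 1.457442
  tau = 0.500000: gamma = (0.104167, -0.500000), gamma' = (-0.416667, 0.000000); Gamma_sss = 0.061084, Gamma_sst = 0.000000, Gamma_stt = -0.183253, Gamma_tss = -0.488674, Gamma_tst = 0.000000, Gamma_ttt = 1.466022
  tau = 0.625000: gamma = (0.040365, -0.500000), gamma' = (-0.604167, 0.000000); Gamma_sss = 0.023799, Gamma_sst = 0.000000, Gamma_stt = -0.071397, Gamma_tss = -0.491331, Gamma_tst = 0.000000, Gamma_ttt = 1.473993
  tau = 0.750000: gamma = (-0.046875, -0.500000), gamma' = (-0.791667, 0.000000); Gamma_sss = -0.027628, Gamma_sst = 0.000000, Gamma_stt = 0.082884, Gamma_tss = -0.491166, Gamma_tst = 0.000000, Gamma_ttt = 1.473499
  tau = 0.875000: gamma = (-0.157552, -0.500000), gamma' = (-0.979167, 0.000000); Gamma_sss = -0.091639, Gamma_sst = 0.000000, Gamma_stt = 0.274917, Gamma_tss = -0.484703, Gamma_tst = 0.000000, Gamma_ttt = 1.454108
  tau = 1.000000: gamma = (-0.291667, -0.500000), gamma' = (-1.166667, 0.000000); Gamma_sss = -0.163902, Gamma_sst = 0.000000, Gamma_stt = 0.491707, Gamma_tss = -0.468293, Gamma_tst = 0.000000, Gamma_ttt = 1.404878
step 0: V^s = -0.5000, V^t = 2.0000
step 1: k1 = (0.012183, -0.081218), k2 = (0.006555, -0.035252), k3 = (0.006564, -0.035302), k4 = (-0.001949, 0.010058); V <- V + (h/6)(k1 + 2k2 + 2k3 + k4): V^s = -0.4985, V^t = 1.9912
step 2: k1 = (-0.001949, 0.010060), k2 = (-0.009630, 0.055524), k3 = (-0.009649, 0.055631), k4 = (-0.012749, 0.101989); V <- V + (h/6)(k1 + 2k2 + 2k3 + k4): V^s = -0.5007, V^t = 2.0051
step 3: k1 = (-0.012744, 0.101949), k2 = (-0.007222, 0.149103), k3 = (-0.007212, 0.148898), k4 = (0.010991, 0.195393); V <- V + (h/6)(k1 + 2k2 + 2k3 + k4): V^s = -0.5020, V^t = 2.0423
step 4: k1 = (0.010979, 0.195188), k2 = (0.044919, 0.237588), k3 = (0.044538, 0.235575), k4 = (0.093858, 0.268167); V <- V + (h/6)(k1 + 2k2 + 2k3 + k4): V^s = -0.4902, V^t = 2.1010


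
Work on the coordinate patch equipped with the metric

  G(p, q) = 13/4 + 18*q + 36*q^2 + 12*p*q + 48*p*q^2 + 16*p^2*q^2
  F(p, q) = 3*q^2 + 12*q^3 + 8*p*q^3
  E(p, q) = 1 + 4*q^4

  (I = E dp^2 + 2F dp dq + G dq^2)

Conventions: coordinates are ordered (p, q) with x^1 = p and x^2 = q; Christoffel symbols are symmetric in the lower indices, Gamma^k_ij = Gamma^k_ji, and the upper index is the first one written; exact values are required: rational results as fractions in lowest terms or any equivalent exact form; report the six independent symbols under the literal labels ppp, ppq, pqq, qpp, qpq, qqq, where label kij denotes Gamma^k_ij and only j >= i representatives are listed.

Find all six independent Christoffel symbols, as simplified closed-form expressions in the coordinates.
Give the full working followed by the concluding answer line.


E = 1 + 4*q^4; F = 3*q^2 + 12*q^3 + 8*p*q^3; G = 13/4 + 18*q + 36*q^2 + 12*p*q + 48*p*q^2 + 16*p^2*q^2
Gamma^k_ij = (1/2) g^{kl} (d_i g_jl + d_j g_il - d_l g_ij), with g^inv = (1/(EG-F^2)) [[G, -F], [-F, E]]
first partials: E_p = 0, E_q = 16*q^3, F_p = 8*q^3, F_q = 6*q + 36*q^2 + 24*p*q^2, G_p = 12*q + 48*q^2 + 32*p*q^2, G_q = 18 + 72*q + 12*p + 96*p*q + 32*p^2*q
D = EG - F^2 = 13/4 + 18*q + 36*q^2 + 12*p*q + 48*p*q^2 + 4*q^4 + 16*p^2*q^2
expanded: Gamma^p_pp = (G E_p - 2F F_p + F E_q)/(2D), Gamma^p_pq = (G E_q - F G_p)/(2D), Gamma^p_qq = (2G F_q - G G_p - F G_q)/(2D), Gamma^q_pp = (2E F_p - E E_q - F E_p)/(2D), Gamma^q_pq = (E G_p - F E_q)/(2D), Gamma^q_qq = (E G_q - 2F F_q + F G_p)/(2D); substitute and cancel common factors

Answer: Gamma_ppp = 0, Gamma_ppq = 32*q^3/(64*p^2*q^2 + 192*p*q^2 + 48*p*q + 16*q^4 + 144*q^2 + 72*q + 13), Gamma_pqq = (32*p*q^2 + 48*q^2)/(64*p^2*q^2 + 192*p*q^2 + 48*p*q + 16*q^4 + 144*q^2 + 72*q + 13), Gamma_qpp = 0, Gamma_qpq = (64*p*q^2 + 96*q^2 + 24*q)/(64*p^2*q^2 + 192*p*q^2 + 48*p*q + 16*q^4 + 144*q^2 + 72*q + 13), Gamma_qqq = (64*p^2*q + 192*p*q + 24*p + 144*q + 36)/(64*p^2*q^2 + 192*p*q^2 + 48*p*q + 16*q^4 + 144*q^2 + 72*q + 13)


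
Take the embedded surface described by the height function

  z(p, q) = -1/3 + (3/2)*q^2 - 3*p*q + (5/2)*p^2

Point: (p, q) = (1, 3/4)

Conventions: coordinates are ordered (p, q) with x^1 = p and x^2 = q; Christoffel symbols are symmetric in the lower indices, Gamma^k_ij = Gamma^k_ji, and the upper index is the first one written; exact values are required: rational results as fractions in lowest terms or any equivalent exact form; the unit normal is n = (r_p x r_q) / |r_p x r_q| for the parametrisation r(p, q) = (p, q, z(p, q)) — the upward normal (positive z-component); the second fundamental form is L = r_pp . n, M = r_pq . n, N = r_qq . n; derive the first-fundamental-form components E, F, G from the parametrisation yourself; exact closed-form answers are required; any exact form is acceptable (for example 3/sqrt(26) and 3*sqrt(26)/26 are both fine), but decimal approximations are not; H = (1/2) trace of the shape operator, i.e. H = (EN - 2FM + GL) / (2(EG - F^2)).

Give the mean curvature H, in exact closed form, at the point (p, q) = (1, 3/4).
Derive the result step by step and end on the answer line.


z_p = 11/4, z_q = -3/4, z_pp = 5, z_pq = -3, z_qq = 3
E = 137/16, F = -33/16, G = 25/16; answer radicand W^2 = 73/8
unnormalised second-form numerators: l = 5, m = -3, n = 3; L = l/sqrt(73/8), and similarly M = m/sqrt(W^2), N = n/sqrt(W^2)
H = (E*n - 2*F*m + G*l) / (2*(EG - F^2)*sqrt(W^2)); E*n - 2*F*m + G*l = 169/8, EG - F^2 = 73/8, so H = (169/146)/sqrt(73/8)

Answer: H = 169*sqrt(146)/5329


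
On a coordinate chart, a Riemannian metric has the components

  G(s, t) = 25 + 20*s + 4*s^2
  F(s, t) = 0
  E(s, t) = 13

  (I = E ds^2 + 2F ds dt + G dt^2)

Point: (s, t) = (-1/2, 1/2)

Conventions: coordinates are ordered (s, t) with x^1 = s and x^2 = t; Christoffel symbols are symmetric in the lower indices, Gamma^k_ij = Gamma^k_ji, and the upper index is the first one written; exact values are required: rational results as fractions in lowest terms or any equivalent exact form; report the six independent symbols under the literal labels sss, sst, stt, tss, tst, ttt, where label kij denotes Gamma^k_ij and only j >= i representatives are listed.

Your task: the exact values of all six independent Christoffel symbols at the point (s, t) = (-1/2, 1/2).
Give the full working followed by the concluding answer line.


E = 13, F = 0, G = 16 at the point
E_s = 0, E_t = 0, F_s = 0, F_t = 0, G_s = 16, G_t = 0
EG - F^2 = 208;  g^inv = (1/208) * [[16, 0], [0, 13]]
first-kind symbols [ij,l] = (1/2)(d_i g_jl + d_j g_il - d_l g_ij): [ss,s] = E_s/2 = 0, [ss,t] = F_s - E_t/2 = 0, [st,s] = E_t/2 = 0, [st,t] = G_s/2 = 8, [tt,s] = F_t - G_s/2 = -8, [tt,t] = G_t/2 = 0
Gamma^s_ij = (G*[ij,s] - F*[ij,t])/(EG - F^2), Gamma^t_ij = (E*[ij,t] - F*[ij,s])/(EG - F^2)

Answer: Gamma_sss = 0, Gamma_sst = 0, Gamma_stt = -8/13, Gamma_tss = 0, Gamma_tst = 1/2, Gamma_ttt = 0
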